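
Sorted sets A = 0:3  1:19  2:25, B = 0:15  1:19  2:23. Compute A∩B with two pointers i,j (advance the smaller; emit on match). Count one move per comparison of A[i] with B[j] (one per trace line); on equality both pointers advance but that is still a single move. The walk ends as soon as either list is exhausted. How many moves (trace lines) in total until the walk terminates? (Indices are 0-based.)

4 moves

i=0 j=0: 3<15, i++
i=1 j=0: 19>15, j++
i=1 j=1: 19==19 emit, i++,j++
i=2 j=2: 25>23, j++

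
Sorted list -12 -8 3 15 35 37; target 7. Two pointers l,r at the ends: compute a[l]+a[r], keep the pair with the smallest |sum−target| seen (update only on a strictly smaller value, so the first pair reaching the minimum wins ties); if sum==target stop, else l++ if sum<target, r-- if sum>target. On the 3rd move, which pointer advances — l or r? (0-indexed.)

l

l=0 r=5: -12+37=25 d=18 *, r--
l=0 r=4: -12+35=23 d=16 *, r--
l=0 r=3: -12+15=3 d=4 *, l++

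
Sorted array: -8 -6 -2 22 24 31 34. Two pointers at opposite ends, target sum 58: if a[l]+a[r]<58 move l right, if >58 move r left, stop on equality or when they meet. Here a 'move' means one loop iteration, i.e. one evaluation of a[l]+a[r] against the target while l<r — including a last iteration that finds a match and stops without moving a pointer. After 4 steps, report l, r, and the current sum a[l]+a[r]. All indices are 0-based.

[0,6] -8+34=26 <58 → l++
[1,6] -6+34=28 <58 → l++
[2,6] -2+34=32 <58 → l++
[3,6] 22+34=56 <58 → l++

l=4, r=6, sum=58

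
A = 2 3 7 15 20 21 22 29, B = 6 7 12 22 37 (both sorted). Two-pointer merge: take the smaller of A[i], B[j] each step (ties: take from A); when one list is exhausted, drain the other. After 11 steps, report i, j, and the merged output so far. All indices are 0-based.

i=7, j=4, merged so far=[2, 3, 6, 7, 7, 12, 15, 20, 21, 22, 22]

[i=0,j=0] A[i]=2<=B[j]=6 take 2 → i++
[i=1,j=0] A[i]=3<=B[j]=6 take 3 → i++
[i=2,j=0] A[i]=7>B[j]=6 take 6 → j++
[i=2,j=1] A[i]=7<=B[j]=7 take 7 → i++
[i=3,j=1] A[i]=15>B[j]=7 take 7 → j++
[i=3,j=2] A[i]=15>B[j]=12 take 12 → j++
[i=3,j=3] A[i]=15<=B[j]=22 take 15 → i++
[i=4,j=3] A[i]=20<=B[j]=22 take 20 → i++
[i=5,j=3] A[i]=21<=B[j]=22 take 21 → i++
[i=6,j=3] A[i]=22<=B[j]=22 take 22 → i++
[i=7,j=3] A[i]=29>B[j]=22 take 22 → j++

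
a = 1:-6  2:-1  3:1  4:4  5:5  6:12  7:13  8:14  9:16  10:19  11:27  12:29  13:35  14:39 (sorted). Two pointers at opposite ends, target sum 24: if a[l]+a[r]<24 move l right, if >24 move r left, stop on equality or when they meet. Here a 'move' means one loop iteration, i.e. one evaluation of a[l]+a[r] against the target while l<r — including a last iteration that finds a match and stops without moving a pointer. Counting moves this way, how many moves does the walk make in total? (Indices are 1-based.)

[1,14] -6+39=33 >24 → r--
[1,13] -6+35=29 >24 → r--
[1,12] -6+29=23 <24 → l++
[2,12] -1+29=28 >24 → r--
[2,11] -1+27=26 >24 → r--
[2,10] -1+19=18 <24 → l++
[3,10] 1+19=20 <24 → l++
[4,10] 4+19=23 <24 → l++
[5,10] 5+19=24 → found

9 moves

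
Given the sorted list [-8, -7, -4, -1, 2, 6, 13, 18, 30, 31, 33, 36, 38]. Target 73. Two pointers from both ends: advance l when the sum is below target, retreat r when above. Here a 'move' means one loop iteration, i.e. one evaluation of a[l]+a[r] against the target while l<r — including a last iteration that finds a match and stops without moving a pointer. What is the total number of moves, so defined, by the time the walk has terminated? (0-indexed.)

[0,12] -8+38=30 <73 → l++
[1,12] -7+38=31 <73 → l++
[2,12] -4+38=34 <73 → l++
[3,12] -1+38=37 <73 → l++
[4,12] 2+38=40 <73 → l++
[5,12] 6+38=44 <73 → l++
[6,12] 13+38=51 <73 → l++
[7,12] 18+38=56 <73 → l++
[8,12] 30+38=68 <73 → l++
[9,12] 31+38=69 <73 → l++
[10,12] 33+38=71 <73 → l++
[11,12] 36+38=74 >73 → r--

12 moves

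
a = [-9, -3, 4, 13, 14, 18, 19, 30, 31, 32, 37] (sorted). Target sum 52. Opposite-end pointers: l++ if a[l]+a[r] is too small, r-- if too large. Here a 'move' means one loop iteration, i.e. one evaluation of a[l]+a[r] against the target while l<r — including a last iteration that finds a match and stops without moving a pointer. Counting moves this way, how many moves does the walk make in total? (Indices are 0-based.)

l=0 r=10: -9+37=28 <52, l++
l=1 r=10: -3+37=34 <52, l++
l=2 r=10: 4+37=41 <52, l++
l=3 r=10: 13+37=50 <52, l++
l=4 r=10: 14+37=51 <52, l++
l=5 r=10: 18+37=55 >52, r--
l=5 r=9: 18+32=50 <52, l++
l=6 r=9: 19+32=51 <52, l++
l=7 r=9: 30+32=62 >52, r--
l=7 r=8: 30+31=61 >52, r--

10 moves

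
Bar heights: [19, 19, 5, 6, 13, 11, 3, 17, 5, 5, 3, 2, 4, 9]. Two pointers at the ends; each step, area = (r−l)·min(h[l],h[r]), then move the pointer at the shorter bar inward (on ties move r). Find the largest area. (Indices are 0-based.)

[0,13] min(19,9)*13=117 best=117 * → r--
[0,12] min(19,4)*12=48 best=117 → r--
[0,11] min(19,2)*11=22 best=117 → r--
[0,10] min(19,3)*10=30 best=117 → r--
[0,9] min(19,5)*9=45 best=117 → r--
[0,8] min(19,5)*8=40 best=117 → r--
[0,7] min(19,17)*7=119 best=119 * → r--
[0,6] min(19,3)*6=18 best=119 → r--
[0,5] min(19,11)*5=55 best=119 → r--
[0,4] min(19,13)*4=52 best=119 → r--
[0,3] min(19,6)*3=18 best=119 → r--
[0,2] min(19,5)*2=10 best=119 → r--
[0,1] min(19,19)*1=19 best=119 → r--

max area = 119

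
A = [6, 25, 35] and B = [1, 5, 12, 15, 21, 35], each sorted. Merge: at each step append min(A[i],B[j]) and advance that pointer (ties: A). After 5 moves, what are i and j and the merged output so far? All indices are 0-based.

i=1, j=4, merged so far=[1, 5, 6, 12, 15]

[i=0,j=0] A[i]=6>B[j]=1 take 1 → j++
[i=0,j=1] A[i]=6>B[j]=5 take 5 → j++
[i=0,j=2] A[i]=6<=B[j]=12 take 6 → i++
[i=1,j=2] A[i]=25>B[j]=12 take 12 → j++
[i=1,j=3] A[i]=25>B[j]=15 take 15 → j++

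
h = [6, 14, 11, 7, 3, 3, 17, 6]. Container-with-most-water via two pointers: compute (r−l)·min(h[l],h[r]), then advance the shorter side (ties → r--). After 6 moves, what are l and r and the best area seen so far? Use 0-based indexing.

[0,7] min(6,6)*7=42 best=42 * → r--
[0,6] min(6,17)*6=36 best=42 → l++
[1,6] min(14,17)*5=70 best=70 * → l++
[2,6] min(11,17)*4=44 best=70 → l++
[3,6] min(7,17)*3=21 best=70 → l++
[4,6] min(3,17)*2=6 best=70 → l++

l=5, r=6, best area=70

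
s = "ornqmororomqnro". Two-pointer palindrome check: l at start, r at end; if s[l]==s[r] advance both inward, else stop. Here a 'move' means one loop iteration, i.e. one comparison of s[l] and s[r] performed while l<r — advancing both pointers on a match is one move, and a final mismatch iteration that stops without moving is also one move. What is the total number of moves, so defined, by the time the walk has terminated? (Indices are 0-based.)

l=0 r=14: 'o'=='o', l++,r--
l=1 r=13: 'r'=='r', l++,r--
l=2 r=12: 'n'=='n', l++,r--
l=3 r=11: 'q'=='q', l++,r--
l=4 r=10: 'm'=='m', l++,r--
l=5 r=9: 'o'=='o', l++,r--
l=6 r=8: 'r'=='r', l++,r--

7 moves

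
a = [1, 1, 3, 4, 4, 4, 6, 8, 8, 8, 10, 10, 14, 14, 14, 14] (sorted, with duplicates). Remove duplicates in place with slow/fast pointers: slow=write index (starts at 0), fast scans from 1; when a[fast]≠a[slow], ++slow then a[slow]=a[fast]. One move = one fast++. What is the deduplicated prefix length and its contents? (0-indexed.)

length 7; prefix = [1, 3, 4, 6, 8, 10, 14]

slow=0 fast=1: a[fast]=1=a[slow] dup, fast++
slow=0 fast=2: a[fast]=3≠a[slow]=1 write a[1]=3, slow++,fast++
slow=1 fast=3: a[fast]=4≠a[slow]=3 write a[2]=4, slow++,fast++
slow=2 fast=4: a[fast]=4=a[slow] dup, fast++
slow=2 fast=5: a[fast]=4=a[slow] dup, fast++
slow=2 fast=6: a[fast]=6≠a[slow]=4 write a[3]=6, slow++,fast++
slow=3 fast=7: a[fast]=8≠a[slow]=6 write a[4]=8, slow++,fast++
slow=4 fast=8: a[fast]=8=a[slow] dup, fast++
slow=4 fast=9: a[fast]=8=a[slow] dup, fast++
slow=4 fast=10: a[fast]=10≠a[slow]=8 write a[5]=10, slow++,fast++
slow=5 fast=11: a[fast]=10=a[slow] dup, fast++
slow=5 fast=12: a[fast]=14≠a[slow]=10 write a[6]=14, slow++,fast++
slow=6 fast=13: a[fast]=14=a[slow] dup, fast++
slow=6 fast=14: a[fast]=14=a[slow] dup, fast++
slow=6 fast=15: a[fast]=14=a[slow] dup, fast++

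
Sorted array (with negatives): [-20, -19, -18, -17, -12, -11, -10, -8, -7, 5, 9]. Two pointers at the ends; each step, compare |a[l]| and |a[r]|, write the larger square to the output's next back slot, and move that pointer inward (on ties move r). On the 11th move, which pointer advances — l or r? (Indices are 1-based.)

r

l=1 r=11: |-20|>|9| out[11]=400, l++
l=2 r=11: |-19|>|9| out[10]=361, l++
l=3 r=11: |-18|>|9| out[9]=324, l++
l=4 r=11: |-17|>|9| out[8]=289, l++
l=5 r=11: |-12|>|9| out[7]=144, l++
l=6 r=11: |-11|>|9| out[6]=121, l++
l=7 r=11: |-10|>|9| out[5]=100, l++
l=8 r=11: |-8|<=|9| out[4]=81, r--
l=8 r=10: |-8|>|5| out[3]=64, l++
l=9 r=10: |-7|>|5| out[2]=49, l++
l=10 r=10: |5|<=|5| out[1]=25, r--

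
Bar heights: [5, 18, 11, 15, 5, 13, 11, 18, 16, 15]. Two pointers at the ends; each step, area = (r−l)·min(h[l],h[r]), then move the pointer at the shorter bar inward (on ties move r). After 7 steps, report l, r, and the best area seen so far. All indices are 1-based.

l=1 r=10: min(5,15)*9=45 best=45 *, l++
l=2 r=10: min(18,15)*8=120 best=120 *, r--
l=2 r=9: min(18,16)*7=112 best=120, r--
l=2 r=8: min(18,18)*6=108 best=120, r--
l=2 r=7: min(18,11)*5=55 best=120, r--
l=2 r=6: min(18,13)*4=52 best=120, r--
l=2 r=5: min(18,5)*3=15 best=120, r--

l=2, r=4, best area=120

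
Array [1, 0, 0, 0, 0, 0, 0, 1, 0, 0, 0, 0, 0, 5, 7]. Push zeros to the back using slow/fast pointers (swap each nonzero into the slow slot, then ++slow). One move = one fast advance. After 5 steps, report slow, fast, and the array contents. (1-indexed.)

slow=2, fast=6, a=[1, 0, 0, 0, 0, 0, 0, 1, 0, 0, 0, 0, 0, 5, 7]

(s=1,f=1) a[fast]=1≠0 swap→a[1]=1 → slow++,fast++
(s=2,f=2) a[fast]=0 → fast++
(s=2,f=3) a[fast]=0 → fast++
(s=2,f=4) a[fast]=0 → fast++
(s=2,f=5) a[fast]=0 → fast++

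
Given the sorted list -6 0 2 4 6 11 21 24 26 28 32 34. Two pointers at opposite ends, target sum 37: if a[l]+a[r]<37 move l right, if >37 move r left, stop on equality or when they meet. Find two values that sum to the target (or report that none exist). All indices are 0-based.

(11, 26)

l=0 r=11: -6+34=28 <37, l++
l=1 r=11: 0+34=34 <37, l++
l=2 r=11: 2+34=36 <37, l++
l=3 r=11: 4+34=38 >37, r--
l=3 r=10: 4+32=36 <37, l++
l=4 r=10: 6+32=38 >37, r--
l=4 r=9: 6+28=34 <37, l++
l=5 r=9: 11+28=39 >37, r--
l=5 r=8: 11+26=37, found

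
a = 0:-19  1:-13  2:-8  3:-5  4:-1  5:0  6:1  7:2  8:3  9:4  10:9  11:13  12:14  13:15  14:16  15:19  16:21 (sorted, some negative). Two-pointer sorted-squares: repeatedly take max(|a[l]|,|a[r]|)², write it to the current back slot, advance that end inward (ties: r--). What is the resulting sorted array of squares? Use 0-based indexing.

[0, 1, 1, 4, 9, 16, 25, 64, 81, 169, 169, 196, 225, 256, 361, 361, 441]

l=0 r=16: |-19|<=|21| out[16]=441, r--
l=0 r=15: |-19|<=|19| out[15]=361, r--
l=0 r=14: |-19|>|16| out[14]=361, l++
l=1 r=14: |-13|<=|16| out[13]=256, r--
l=1 r=13: |-13|<=|15| out[12]=225, r--
l=1 r=12: |-13|<=|14| out[11]=196, r--
l=1 r=11: |-13|<=|13| out[10]=169, r--
l=1 r=10: |-13|>|9| out[9]=169, l++
l=2 r=10: |-8|<=|9| out[8]=81, r--
l=2 r=9: |-8|>|4| out[7]=64, l++
l=3 r=9: |-5|>|4| out[6]=25, l++
l=4 r=9: |-1|<=|4| out[5]=16, r--
l=4 r=8: |-1|<=|3| out[4]=9, r--
l=4 r=7: |-1|<=|2| out[3]=4, r--
l=4 r=6: |-1|<=|1| out[2]=1, r--
l=4 r=5: |-1|>|0| out[1]=1, l++
l=5 r=5: |0|<=|0| out[0]=0, r--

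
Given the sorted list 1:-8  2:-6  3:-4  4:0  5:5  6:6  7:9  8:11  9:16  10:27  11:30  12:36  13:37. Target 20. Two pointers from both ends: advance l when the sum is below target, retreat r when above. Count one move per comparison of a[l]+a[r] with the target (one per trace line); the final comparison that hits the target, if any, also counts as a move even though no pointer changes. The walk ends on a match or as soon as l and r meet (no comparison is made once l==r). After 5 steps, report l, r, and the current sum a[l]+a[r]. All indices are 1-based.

l=2, r=9, sum=10

l=1 r=13: -8+37=29 >20, r--
l=1 r=12: -8+36=28 >20, r--
l=1 r=11: -8+30=22 >20, r--
l=1 r=10: -8+27=19 <20, l++
l=2 r=10: -6+27=21 >20, r--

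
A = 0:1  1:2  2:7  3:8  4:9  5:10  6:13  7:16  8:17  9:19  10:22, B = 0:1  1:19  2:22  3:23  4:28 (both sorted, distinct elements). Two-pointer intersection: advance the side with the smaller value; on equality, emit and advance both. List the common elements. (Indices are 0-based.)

intersection = [1, 19, 22]

[i=0,j=0] 1==1 emit → i++,j++
[i=1,j=1] 2<19 → i++
[i=2,j=1] 7<19 → i++
[i=3,j=1] 8<19 → i++
[i=4,j=1] 9<19 → i++
[i=5,j=1] 10<19 → i++
[i=6,j=1] 13<19 → i++
[i=7,j=1] 16<19 → i++
[i=8,j=1] 17<19 → i++
[i=9,j=1] 19==19 emit → i++,j++
[i=10,j=2] 22==22 emit → i++,j++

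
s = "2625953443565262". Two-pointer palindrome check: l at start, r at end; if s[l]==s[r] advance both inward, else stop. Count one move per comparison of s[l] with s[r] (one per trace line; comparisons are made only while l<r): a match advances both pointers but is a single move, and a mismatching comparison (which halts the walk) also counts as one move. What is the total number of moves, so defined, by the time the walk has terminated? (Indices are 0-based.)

5 moves

[0,15] '2'=='2' → l++,r--
[1,14] '6'=='6' → l++,r--
[2,13] '2'=='2' → l++,r--
[3,12] '5'=='5' → l++,r--
[4,11] '9'!='6' → stop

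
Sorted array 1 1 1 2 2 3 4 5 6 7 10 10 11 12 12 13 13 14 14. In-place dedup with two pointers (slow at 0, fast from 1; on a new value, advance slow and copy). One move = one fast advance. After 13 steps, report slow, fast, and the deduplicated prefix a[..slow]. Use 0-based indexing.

(s=0,f=1) a[fast]=1=a[slow] dup → fast++
(s=0,f=2) a[fast]=1=a[slow] dup → fast++
(s=0,f=3) a[fast]=2≠a[slow]=1 write a[1]=2 → slow++,fast++
(s=1,f=4) a[fast]=2=a[slow] dup → fast++
(s=1,f=5) a[fast]=3≠a[slow]=2 write a[2]=3 → slow++,fast++
(s=2,f=6) a[fast]=4≠a[slow]=3 write a[3]=4 → slow++,fast++
(s=3,f=7) a[fast]=5≠a[slow]=4 write a[4]=5 → slow++,fast++
(s=4,f=8) a[fast]=6≠a[slow]=5 write a[5]=6 → slow++,fast++
(s=5,f=9) a[fast]=7≠a[slow]=6 write a[6]=7 → slow++,fast++
(s=6,f=10) a[fast]=10≠a[slow]=7 write a[7]=10 → slow++,fast++
(s=7,f=11) a[fast]=10=a[slow] dup → fast++
(s=7,f=12) a[fast]=11≠a[slow]=10 write a[8]=11 → slow++,fast++
(s=8,f=13) a[fast]=12≠a[slow]=11 write a[9]=12 → slow++,fast++

slow=9, fast=14, prefix=[1, 2, 3, 4, 5, 6, 7, 10, 11, 12]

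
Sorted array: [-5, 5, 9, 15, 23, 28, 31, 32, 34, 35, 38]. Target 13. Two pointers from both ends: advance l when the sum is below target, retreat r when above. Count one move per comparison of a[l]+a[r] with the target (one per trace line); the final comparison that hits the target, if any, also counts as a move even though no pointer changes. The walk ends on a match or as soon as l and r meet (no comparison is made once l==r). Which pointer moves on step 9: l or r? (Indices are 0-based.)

r

l=0 r=10: -5+38=33 >13, r--
l=0 r=9: -5+35=30 >13, r--
l=0 r=8: -5+34=29 >13, r--
l=0 r=7: -5+32=27 >13, r--
l=0 r=6: -5+31=26 >13, r--
l=0 r=5: -5+28=23 >13, r--
l=0 r=4: -5+23=18 >13, r--
l=0 r=3: -5+15=10 <13, l++
l=1 r=3: 5+15=20 >13, r--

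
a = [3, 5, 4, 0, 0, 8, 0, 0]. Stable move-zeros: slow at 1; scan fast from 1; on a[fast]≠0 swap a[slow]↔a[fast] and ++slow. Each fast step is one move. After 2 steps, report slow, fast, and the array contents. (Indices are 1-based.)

slow=3, fast=3, a=[3, 5, 4, 0, 0, 8, 0, 0]

(s=1,f=1) a[fast]=3≠0 swap→a[1]=3 → slow++,fast++
(s=2,f=2) a[fast]=5≠0 swap→a[2]=5 → slow++,fast++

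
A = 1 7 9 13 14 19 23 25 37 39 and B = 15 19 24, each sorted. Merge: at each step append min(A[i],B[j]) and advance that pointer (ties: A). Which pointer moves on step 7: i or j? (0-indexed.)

i

i=0 j=0: A[i]=1<=B[j]=15 take 1, i++
i=1 j=0: A[i]=7<=B[j]=15 take 7, i++
i=2 j=0: A[i]=9<=B[j]=15 take 9, i++
i=3 j=0: A[i]=13<=B[j]=15 take 13, i++
i=4 j=0: A[i]=14<=B[j]=15 take 14, i++
i=5 j=0: A[i]=19>B[j]=15 take 15, j++
i=5 j=1: A[i]=19<=B[j]=19 take 19, i++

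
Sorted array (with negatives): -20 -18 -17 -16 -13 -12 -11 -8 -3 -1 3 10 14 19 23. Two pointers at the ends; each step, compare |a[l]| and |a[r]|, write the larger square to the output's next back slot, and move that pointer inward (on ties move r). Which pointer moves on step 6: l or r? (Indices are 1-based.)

[1,15] |-20|<=|23| out[15]=529 → r--
[1,14] |-20|>|19| out[14]=400 → l++
[2,14] |-18|<=|19| out[13]=361 → r--
[2,13] |-18|>|14| out[12]=324 → l++
[3,13] |-17|>|14| out[11]=289 → l++
[4,13] |-16|>|14| out[10]=256 → l++

l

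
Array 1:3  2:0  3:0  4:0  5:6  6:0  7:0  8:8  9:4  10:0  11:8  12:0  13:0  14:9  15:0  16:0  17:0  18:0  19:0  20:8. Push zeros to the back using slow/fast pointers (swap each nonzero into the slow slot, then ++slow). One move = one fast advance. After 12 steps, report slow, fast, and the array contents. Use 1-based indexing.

slow=6, fast=13, a=[3, 6, 8, 4, 8, 0, 0, 0, 0, 0, 0, 0, 0, 9, 0, 0, 0, 0, 0, 8]

slow=1 fast=1: a[fast]=3≠0 swap→a[1]=3, slow++,fast++
slow=2 fast=2: a[fast]=0, fast++
slow=2 fast=3: a[fast]=0, fast++
slow=2 fast=4: a[fast]=0, fast++
slow=2 fast=5: a[fast]=6≠0 swap→a[2]=6, slow++,fast++
slow=3 fast=6: a[fast]=0, fast++
slow=3 fast=7: a[fast]=0, fast++
slow=3 fast=8: a[fast]=8≠0 swap→a[3]=8, slow++,fast++
slow=4 fast=9: a[fast]=4≠0 swap→a[4]=4, slow++,fast++
slow=5 fast=10: a[fast]=0, fast++
slow=5 fast=11: a[fast]=8≠0 swap→a[5]=8, slow++,fast++
slow=6 fast=12: a[fast]=0, fast++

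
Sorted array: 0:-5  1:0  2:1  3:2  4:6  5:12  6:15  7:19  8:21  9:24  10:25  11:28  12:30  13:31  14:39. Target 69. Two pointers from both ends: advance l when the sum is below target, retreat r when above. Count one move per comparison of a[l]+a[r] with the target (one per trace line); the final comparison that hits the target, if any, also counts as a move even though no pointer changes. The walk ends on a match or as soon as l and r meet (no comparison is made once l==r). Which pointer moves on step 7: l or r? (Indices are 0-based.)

[0,14] -5+39=34 <69 → l++
[1,14] 0+39=39 <69 → l++
[2,14] 1+39=40 <69 → l++
[3,14] 2+39=41 <69 → l++
[4,14] 6+39=45 <69 → l++
[5,14] 12+39=51 <69 → l++
[6,14] 15+39=54 <69 → l++

l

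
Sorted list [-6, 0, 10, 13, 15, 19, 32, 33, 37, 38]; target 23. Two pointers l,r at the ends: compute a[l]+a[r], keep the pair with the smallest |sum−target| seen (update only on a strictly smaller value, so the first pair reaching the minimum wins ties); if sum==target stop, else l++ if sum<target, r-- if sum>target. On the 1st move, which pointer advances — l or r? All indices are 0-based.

l=0 r=9: -6+38=32 d=9 *, r--

r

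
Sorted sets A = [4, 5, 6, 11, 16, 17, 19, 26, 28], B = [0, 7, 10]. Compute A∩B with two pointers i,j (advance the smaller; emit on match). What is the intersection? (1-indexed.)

[i=1,j=1] 4>0 → j++
[i=1,j=2] 4<7 → i++
[i=2,j=2] 5<7 → i++
[i=3,j=2] 6<7 → i++
[i=4,j=2] 11>7 → j++
[i=4,j=3] 11>10 → j++

intersection = []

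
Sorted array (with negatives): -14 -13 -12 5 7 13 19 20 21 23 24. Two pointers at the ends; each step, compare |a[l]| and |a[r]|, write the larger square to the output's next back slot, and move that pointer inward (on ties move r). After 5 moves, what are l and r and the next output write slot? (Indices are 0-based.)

l=0, r=5, next write slot=5

[0,10] |-14|<=|24| out[10]=576 → r--
[0,9] |-14|<=|23| out[9]=529 → r--
[0,8] |-14|<=|21| out[8]=441 → r--
[0,7] |-14|<=|20| out[7]=400 → r--
[0,6] |-14|<=|19| out[6]=361 → r--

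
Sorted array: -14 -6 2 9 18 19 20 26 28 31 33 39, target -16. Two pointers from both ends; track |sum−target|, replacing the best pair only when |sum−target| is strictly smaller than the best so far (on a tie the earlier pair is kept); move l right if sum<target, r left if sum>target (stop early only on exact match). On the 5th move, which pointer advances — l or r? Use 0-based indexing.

r

[0,11] -14+39=25 d=41 * → r--
[0,10] -14+33=19 d=35 * → r--
[0,9] -14+31=17 d=33 * → r--
[0,8] -14+28=14 d=30 * → r--
[0,7] -14+26=12 d=28 * → r--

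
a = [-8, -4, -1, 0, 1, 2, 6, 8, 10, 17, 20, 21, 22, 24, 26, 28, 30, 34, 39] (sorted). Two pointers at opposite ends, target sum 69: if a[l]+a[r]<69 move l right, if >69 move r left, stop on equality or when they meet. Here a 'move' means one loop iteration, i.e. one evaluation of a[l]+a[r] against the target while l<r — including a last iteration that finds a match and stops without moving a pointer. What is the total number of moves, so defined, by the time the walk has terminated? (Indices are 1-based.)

17 moves

l=1 r=19: -8+39=31 <69, l++
l=2 r=19: -4+39=35 <69, l++
l=3 r=19: -1+39=38 <69, l++
l=4 r=19: 0+39=39 <69, l++
l=5 r=19: 1+39=40 <69, l++
l=6 r=19: 2+39=41 <69, l++
l=7 r=19: 6+39=45 <69, l++
l=8 r=19: 8+39=47 <69, l++
l=9 r=19: 10+39=49 <69, l++
l=10 r=19: 17+39=56 <69, l++
l=11 r=19: 20+39=59 <69, l++
l=12 r=19: 21+39=60 <69, l++
l=13 r=19: 22+39=61 <69, l++
l=14 r=19: 24+39=63 <69, l++
l=15 r=19: 26+39=65 <69, l++
l=16 r=19: 28+39=67 <69, l++
l=17 r=19: 30+39=69, found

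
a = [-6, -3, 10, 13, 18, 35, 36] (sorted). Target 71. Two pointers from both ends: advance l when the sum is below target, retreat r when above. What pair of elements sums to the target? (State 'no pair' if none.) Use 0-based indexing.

[0,6] -6+36=30 <71 → l++
[1,6] -3+36=33 <71 → l++
[2,6] 10+36=46 <71 → l++
[3,6] 13+36=49 <71 → l++
[4,6] 18+36=54 <71 → l++
[5,6] 35+36=71 → found

(35, 36)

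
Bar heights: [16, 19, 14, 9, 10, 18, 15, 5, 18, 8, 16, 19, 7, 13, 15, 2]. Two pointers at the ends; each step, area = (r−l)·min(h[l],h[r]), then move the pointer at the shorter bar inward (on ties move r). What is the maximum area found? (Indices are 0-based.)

max area = 210

[0,15] min(16,2)*15=30 best=30 * → r--
[0,14] min(16,15)*14=210 best=210 * → r--
[0,13] min(16,13)*13=169 best=210 → r--
[0,12] min(16,7)*12=84 best=210 → r--
[0,11] min(16,19)*11=176 best=210 → l++
[1,11] min(19,19)*10=190 best=210 → r--
[1,10] min(19,16)*9=144 best=210 → r--
[1,9] min(19,8)*8=64 best=210 → r--
[1,8] min(19,18)*7=126 best=210 → r--
[1,7] min(19,5)*6=30 best=210 → r--
[1,6] min(19,15)*5=75 best=210 → r--
[1,5] min(19,18)*4=72 best=210 → r--
[1,4] min(19,10)*3=30 best=210 → r--
[1,3] min(19,9)*2=18 best=210 → r--
[1,2] min(19,14)*1=14 best=210 → r--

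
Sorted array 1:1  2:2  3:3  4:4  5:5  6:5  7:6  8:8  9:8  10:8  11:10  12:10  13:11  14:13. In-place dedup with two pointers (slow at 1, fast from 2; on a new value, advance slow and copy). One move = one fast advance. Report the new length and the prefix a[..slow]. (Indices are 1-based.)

length 10; prefix = [1, 2, 3, 4, 5, 6, 8, 10, 11, 13]

slow=1 fast=2: a[fast]=2≠a[slow]=1 write a[2]=2, slow++,fast++
slow=2 fast=3: a[fast]=3≠a[slow]=2 write a[3]=3, slow++,fast++
slow=3 fast=4: a[fast]=4≠a[slow]=3 write a[4]=4, slow++,fast++
slow=4 fast=5: a[fast]=5≠a[slow]=4 write a[5]=5, slow++,fast++
slow=5 fast=6: a[fast]=5=a[slow] dup, fast++
slow=5 fast=7: a[fast]=6≠a[slow]=5 write a[6]=6, slow++,fast++
slow=6 fast=8: a[fast]=8≠a[slow]=6 write a[7]=8, slow++,fast++
slow=7 fast=9: a[fast]=8=a[slow] dup, fast++
slow=7 fast=10: a[fast]=8=a[slow] dup, fast++
slow=7 fast=11: a[fast]=10≠a[slow]=8 write a[8]=10, slow++,fast++
slow=8 fast=12: a[fast]=10=a[slow] dup, fast++
slow=8 fast=13: a[fast]=11≠a[slow]=10 write a[9]=11, slow++,fast++
slow=9 fast=14: a[fast]=13≠a[slow]=11 write a[10]=13, slow++,fast++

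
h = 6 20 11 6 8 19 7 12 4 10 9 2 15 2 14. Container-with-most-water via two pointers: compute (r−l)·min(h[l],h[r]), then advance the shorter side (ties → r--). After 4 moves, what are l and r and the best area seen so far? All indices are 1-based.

l=2, r=12, best area=182

[1,15] min(6,14)*14=84 best=84 * → l++
[2,15] min(20,14)*13=182 best=182 * → r--
[2,14] min(20,2)*12=24 best=182 → r--
[2,13] min(20,15)*11=165 best=182 → r--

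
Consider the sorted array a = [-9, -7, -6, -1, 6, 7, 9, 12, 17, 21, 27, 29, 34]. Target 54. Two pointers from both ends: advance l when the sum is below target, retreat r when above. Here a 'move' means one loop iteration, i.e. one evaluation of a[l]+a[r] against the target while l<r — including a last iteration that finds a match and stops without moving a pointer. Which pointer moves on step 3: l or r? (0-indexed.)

[0,12] -9+34=25 <54 → l++
[1,12] -7+34=27 <54 → l++
[2,12] -6+34=28 <54 → l++

l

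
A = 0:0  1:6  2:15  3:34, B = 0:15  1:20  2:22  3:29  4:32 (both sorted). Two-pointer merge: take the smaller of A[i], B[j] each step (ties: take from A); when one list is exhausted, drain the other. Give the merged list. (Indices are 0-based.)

i=0 j=0: A[i]=0<=B[j]=15 take 0, i++
i=1 j=0: A[i]=6<=B[j]=15 take 6, i++
i=2 j=0: A[i]=15<=B[j]=15 take 15, i++
i=3 j=0: A[i]=34>B[j]=15 take 15, j++
i=3 j=1: A[i]=34>B[j]=20 take 20, j++
i=3 j=2: A[i]=34>B[j]=22 take 22, j++
i=3 j=3: A[i]=34>B[j]=29 take 29, j++
i=3 j=4: A[i]=34>B[j]=32 take 32, j++
i=3 j=5: B done, take A[i]=34, i++

[0, 6, 15, 15, 20, 22, 29, 32, 34]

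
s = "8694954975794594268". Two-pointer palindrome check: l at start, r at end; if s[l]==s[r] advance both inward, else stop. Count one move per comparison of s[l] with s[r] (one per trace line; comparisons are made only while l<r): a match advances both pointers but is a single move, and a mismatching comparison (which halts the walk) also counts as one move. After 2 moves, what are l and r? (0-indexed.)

[0,18] '8'=='8' → l++,r--
[1,17] '6'=='6' → l++,r--

l=2, r=16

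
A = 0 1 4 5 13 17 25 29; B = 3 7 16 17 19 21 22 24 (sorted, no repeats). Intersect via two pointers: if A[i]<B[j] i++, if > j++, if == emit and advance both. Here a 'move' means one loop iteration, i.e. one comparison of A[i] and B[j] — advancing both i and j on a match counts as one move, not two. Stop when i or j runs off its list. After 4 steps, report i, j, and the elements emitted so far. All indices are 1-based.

[i=1,j=1] 0<3 → i++
[i=2,j=1] 1<3 → i++
[i=3,j=1] 4>3 → j++
[i=3,j=2] 4<7 → i++

i=4, j=2, emitted=[]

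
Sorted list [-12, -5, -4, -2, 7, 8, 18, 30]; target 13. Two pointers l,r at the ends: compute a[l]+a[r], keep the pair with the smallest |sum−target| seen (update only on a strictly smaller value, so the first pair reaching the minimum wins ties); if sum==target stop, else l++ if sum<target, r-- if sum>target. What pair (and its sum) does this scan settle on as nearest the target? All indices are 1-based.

pair (-5, 18) with sum 13 (|Δ|=0)

l=1 r=8: -12+30=18 d=5 *, r--
l=1 r=7: -12+18=6 d=7, l++
l=2 r=7: -5+18=13 d=0 *, stop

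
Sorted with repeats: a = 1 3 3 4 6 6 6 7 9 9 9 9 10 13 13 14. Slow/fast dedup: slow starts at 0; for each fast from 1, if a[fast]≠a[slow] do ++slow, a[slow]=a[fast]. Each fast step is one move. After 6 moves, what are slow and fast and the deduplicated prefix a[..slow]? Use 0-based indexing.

slow=0 fast=1: a[fast]=3≠a[slow]=1 write a[1]=3, slow++,fast++
slow=1 fast=2: a[fast]=3=a[slow] dup, fast++
slow=1 fast=3: a[fast]=4≠a[slow]=3 write a[2]=4, slow++,fast++
slow=2 fast=4: a[fast]=6≠a[slow]=4 write a[3]=6, slow++,fast++
slow=3 fast=5: a[fast]=6=a[slow] dup, fast++
slow=3 fast=6: a[fast]=6=a[slow] dup, fast++

slow=3, fast=7, prefix=[1, 3, 4, 6]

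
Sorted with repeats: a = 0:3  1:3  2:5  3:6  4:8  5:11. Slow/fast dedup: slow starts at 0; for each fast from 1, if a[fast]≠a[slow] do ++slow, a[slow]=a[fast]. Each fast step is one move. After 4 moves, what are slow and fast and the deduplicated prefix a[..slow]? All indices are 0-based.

slow=3, fast=5, prefix=[3, 5, 6, 8]

(s=0,f=1) a[fast]=3=a[slow] dup → fast++
(s=0,f=2) a[fast]=5≠a[slow]=3 write a[1]=5 → slow++,fast++
(s=1,f=3) a[fast]=6≠a[slow]=5 write a[2]=6 → slow++,fast++
(s=2,f=4) a[fast]=8≠a[slow]=6 write a[3]=8 → slow++,fast++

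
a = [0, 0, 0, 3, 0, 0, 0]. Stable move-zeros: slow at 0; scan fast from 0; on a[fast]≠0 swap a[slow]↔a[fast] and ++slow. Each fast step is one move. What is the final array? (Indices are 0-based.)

[3, 0, 0, 0, 0, 0, 0]

(s=0,f=0) a[fast]=0 → fast++
(s=0,f=1) a[fast]=0 → fast++
(s=0,f=2) a[fast]=0 → fast++
(s=0,f=3) a[fast]=3≠0 swap→a[0]=3 → slow++,fast++
(s=1,f=4) a[fast]=0 → fast++
(s=1,f=5) a[fast]=0 → fast++
(s=1,f=6) a[fast]=0 → fast++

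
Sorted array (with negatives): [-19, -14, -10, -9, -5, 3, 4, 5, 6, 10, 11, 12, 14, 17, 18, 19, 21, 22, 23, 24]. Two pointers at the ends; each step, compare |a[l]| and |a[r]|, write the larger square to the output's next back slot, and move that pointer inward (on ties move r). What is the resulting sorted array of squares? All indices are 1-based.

[9, 16, 25, 25, 36, 81, 100, 100, 121, 144, 196, 196, 289, 324, 361, 361, 441, 484, 529, 576]

[1,20] |-19|<=|24| out[20]=576 → r--
[1,19] |-19|<=|23| out[19]=529 → r--
[1,18] |-19|<=|22| out[18]=484 → r--
[1,17] |-19|<=|21| out[17]=441 → r--
[1,16] |-19|<=|19| out[16]=361 → r--
[1,15] |-19|>|18| out[15]=361 → l++
[2,15] |-14|<=|18| out[14]=324 → r--
[2,14] |-14|<=|17| out[13]=289 → r--
[2,13] |-14|<=|14| out[12]=196 → r--
[2,12] |-14|>|12| out[11]=196 → l++
[3,12] |-10|<=|12| out[10]=144 → r--
[3,11] |-10|<=|11| out[9]=121 → r--
[3,10] |-10|<=|10| out[8]=100 → r--
[3,9] |-10|>|6| out[7]=100 → l++
[4,9] |-9|>|6| out[6]=81 → l++
[5,9] |-5|<=|6| out[5]=36 → r--
[5,8] |-5|<=|5| out[4]=25 → r--
[5,7] |-5|>|4| out[3]=25 → l++
[6,7] |3|<=|4| out[2]=16 → r--
[6,6] |3|<=|3| out[1]=9 → r--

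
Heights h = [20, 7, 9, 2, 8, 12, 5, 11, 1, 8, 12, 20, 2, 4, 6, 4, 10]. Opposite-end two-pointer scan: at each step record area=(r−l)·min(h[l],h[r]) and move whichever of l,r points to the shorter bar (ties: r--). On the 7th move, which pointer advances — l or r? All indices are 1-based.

r

[1,17] min(20,10)*16=160 best=160 * → r--
[1,16] min(20,4)*15=60 best=160 → r--
[1,15] min(20,6)*14=84 best=160 → r--
[1,14] min(20,4)*13=52 best=160 → r--
[1,13] min(20,2)*12=24 best=160 → r--
[1,12] min(20,20)*11=220 best=220 * → r--
[1,11] min(20,12)*10=120 best=220 → r--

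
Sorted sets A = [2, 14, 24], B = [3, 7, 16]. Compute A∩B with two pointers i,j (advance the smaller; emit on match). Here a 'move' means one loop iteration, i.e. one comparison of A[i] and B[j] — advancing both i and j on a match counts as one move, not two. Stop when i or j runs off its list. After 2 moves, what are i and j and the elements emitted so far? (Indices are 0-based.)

[i=0,j=0] 2<3 → i++
[i=1,j=0] 14>3 → j++

i=1, j=1, emitted=[]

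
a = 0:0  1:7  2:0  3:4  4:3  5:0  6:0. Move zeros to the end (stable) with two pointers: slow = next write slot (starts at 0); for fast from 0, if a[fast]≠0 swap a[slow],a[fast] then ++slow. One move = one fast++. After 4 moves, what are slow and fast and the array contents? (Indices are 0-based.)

(s=0,f=0) a[fast]=0 → fast++
(s=0,f=1) a[fast]=7≠0 swap→a[0]=7 → slow++,fast++
(s=1,f=2) a[fast]=0 → fast++
(s=1,f=3) a[fast]=4≠0 swap→a[1]=4 → slow++,fast++

slow=2, fast=4, a=[7, 4, 0, 0, 3, 0, 0]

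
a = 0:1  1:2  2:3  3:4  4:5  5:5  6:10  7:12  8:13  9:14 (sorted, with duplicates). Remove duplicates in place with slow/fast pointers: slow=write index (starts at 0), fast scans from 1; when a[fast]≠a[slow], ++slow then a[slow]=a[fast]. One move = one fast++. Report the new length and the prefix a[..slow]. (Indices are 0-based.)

length 9; prefix = [1, 2, 3, 4, 5, 10, 12, 13, 14]

slow=0 fast=1: a[fast]=2≠a[slow]=1 write a[1]=2, slow++,fast++
slow=1 fast=2: a[fast]=3≠a[slow]=2 write a[2]=3, slow++,fast++
slow=2 fast=3: a[fast]=4≠a[slow]=3 write a[3]=4, slow++,fast++
slow=3 fast=4: a[fast]=5≠a[slow]=4 write a[4]=5, slow++,fast++
slow=4 fast=5: a[fast]=5=a[slow] dup, fast++
slow=4 fast=6: a[fast]=10≠a[slow]=5 write a[5]=10, slow++,fast++
slow=5 fast=7: a[fast]=12≠a[slow]=10 write a[6]=12, slow++,fast++
slow=6 fast=8: a[fast]=13≠a[slow]=12 write a[7]=13, slow++,fast++
slow=7 fast=9: a[fast]=14≠a[slow]=13 write a[8]=14, slow++,fast++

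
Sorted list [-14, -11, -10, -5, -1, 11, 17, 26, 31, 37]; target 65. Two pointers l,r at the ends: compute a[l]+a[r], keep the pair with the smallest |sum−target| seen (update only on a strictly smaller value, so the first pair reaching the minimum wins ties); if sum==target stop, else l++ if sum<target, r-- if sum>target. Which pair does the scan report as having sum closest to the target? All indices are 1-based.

pair (26, 37) with sum 63 (|Δ|=2)

l=1 r=10: -14+37=23 d=42 *, l++
l=2 r=10: -11+37=26 d=39 *, l++
l=3 r=10: -10+37=27 d=38 *, l++
l=4 r=10: -5+37=32 d=33 *, l++
l=5 r=10: -1+37=36 d=29 *, l++
l=6 r=10: 11+37=48 d=17 *, l++
l=7 r=10: 17+37=54 d=11 *, l++
l=8 r=10: 26+37=63 d=2 *, l++
l=9 r=10: 31+37=68 d=3, r--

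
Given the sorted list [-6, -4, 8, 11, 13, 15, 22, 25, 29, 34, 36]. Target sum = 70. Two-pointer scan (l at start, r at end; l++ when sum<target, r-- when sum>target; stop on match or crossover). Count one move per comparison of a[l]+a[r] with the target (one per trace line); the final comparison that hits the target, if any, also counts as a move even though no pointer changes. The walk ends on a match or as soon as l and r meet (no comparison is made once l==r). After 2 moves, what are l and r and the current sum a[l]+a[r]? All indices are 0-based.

l=0 r=10: -6+36=30 <70, l++
l=1 r=10: -4+36=32 <70, l++

l=2, r=10, sum=44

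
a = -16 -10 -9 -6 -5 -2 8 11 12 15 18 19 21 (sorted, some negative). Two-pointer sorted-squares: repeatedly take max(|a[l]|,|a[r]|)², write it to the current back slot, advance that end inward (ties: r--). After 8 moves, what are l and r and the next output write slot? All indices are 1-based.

l=3, r=7, next write slot=5

[1,13] |-16|<=|21| out[13]=441 → r--
[1,12] |-16|<=|19| out[12]=361 → r--
[1,11] |-16|<=|18| out[11]=324 → r--
[1,10] |-16|>|15| out[10]=256 → l++
[2,10] |-10|<=|15| out[9]=225 → r--
[2,9] |-10|<=|12| out[8]=144 → r--
[2,8] |-10|<=|11| out[7]=121 → r--
[2,7] |-10|>|8| out[6]=100 → l++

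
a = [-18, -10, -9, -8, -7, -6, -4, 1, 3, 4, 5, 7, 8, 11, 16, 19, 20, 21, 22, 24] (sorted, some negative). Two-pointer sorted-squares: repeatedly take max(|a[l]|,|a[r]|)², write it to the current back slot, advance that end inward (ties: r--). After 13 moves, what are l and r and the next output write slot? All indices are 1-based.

l=5, r=11, next write slot=7

l=1 r=20: |-18|<=|24| out[20]=576, r--
l=1 r=19: |-18|<=|22| out[19]=484, r--
l=1 r=18: |-18|<=|21| out[18]=441, r--
l=1 r=17: |-18|<=|20| out[17]=400, r--
l=1 r=16: |-18|<=|19| out[16]=361, r--
l=1 r=15: |-18|>|16| out[15]=324, l++
l=2 r=15: |-10|<=|16| out[14]=256, r--
l=2 r=14: |-10|<=|11| out[13]=121, r--
l=2 r=13: |-10|>|8| out[12]=100, l++
l=3 r=13: |-9|>|8| out[11]=81, l++
l=4 r=13: |-8|<=|8| out[10]=64, r--
l=4 r=12: |-8|>|7| out[9]=64, l++
l=5 r=12: |-7|<=|7| out[8]=49, r--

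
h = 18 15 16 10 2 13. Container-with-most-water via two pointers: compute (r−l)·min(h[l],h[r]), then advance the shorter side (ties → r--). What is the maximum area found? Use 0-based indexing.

max area = 65

l=0 r=5: min(18,13)*5=65 best=65 *, r--
l=0 r=4: min(18,2)*4=8 best=65, r--
l=0 r=3: min(18,10)*3=30 best=65, r--
l=0 r=2: min(18,16)*2=32 best=65, r--
l=0 r=1: min(18,15)*1=15 best=65, r--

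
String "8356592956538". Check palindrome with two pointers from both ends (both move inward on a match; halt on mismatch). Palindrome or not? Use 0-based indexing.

l=0 r=12: '8'=='8', l++,r--
l=1 r=11: '3'=='3', l++,r--
l=2 r=10: '5'=='5', l++,r--
l=3 r=9: '6'=='6', l++,r--
l=4 r=8: '5'=='5', l++,r--
l=5 r=7: '9'=='9', l++,r--

palindrome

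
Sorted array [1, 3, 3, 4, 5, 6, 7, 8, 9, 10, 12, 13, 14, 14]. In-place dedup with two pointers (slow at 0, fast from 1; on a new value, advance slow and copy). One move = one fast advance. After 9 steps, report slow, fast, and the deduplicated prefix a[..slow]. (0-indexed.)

slow=8, fast=10, prefix=[1, 3, 4, 5, 6, 7, 8, 9, 10]

slow=0 fast=1: a[fast]=3≠a[slow]=1 write a[1]=3, slow++,fast++
slow=1 fast=2: a[fast]=3=a[slow] dup, fast++
slow=1 fast=3: a[fast]=4≠a[slow]=3 write a[2]=4, slow++,fast++
slow=2 fast=4: a[fast]=5≠a[slow]=4 write a[3]=5, slow++,fast++
slow=3 fast=5: a[fast]=6≠a[slow]=5 write a[4]=6, slow++,fast++
slow=4 fast=6: a[fast]=7≠a[slow]=6 write a[5]=7, slow++,fast++
slow=5 fast=7: a[fast]=8≠a[slow]=7 write a[6]=8, slow++,fast++
slow=6 fast=8: a[fast]=9≠a[slow]=8 write a[7]=9, slow++,fast++
slow=7 fast=9: a[fast]=10≠a[slow]=9 write a[8]=10, slow++,fast++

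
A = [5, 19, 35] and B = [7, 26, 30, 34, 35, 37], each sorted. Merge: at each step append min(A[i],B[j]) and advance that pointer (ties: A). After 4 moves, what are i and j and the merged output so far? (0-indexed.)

i=0 j=0: A[i]=5<=B[j]=7 take 5, i++
i=1 j=0: A[i]=19>B[j]=7 take 7, j++
i=1 j=1: A[i]=19<=B[j]=26 take 19, i++
i=2 j=1: A[i]=35>B[j]=26 take 26, j++

i=2, j=2, merged so far=[5, 7, 19, 26]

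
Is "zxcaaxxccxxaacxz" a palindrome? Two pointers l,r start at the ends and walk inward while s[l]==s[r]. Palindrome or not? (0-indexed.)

l=0 r=15: 'z'=='z', l++,r--
l=1 r=14: 'x'=='x', l++,r--
l=2 r=13: 'c'=='c', l++,r--
l=3 r=12: 'a'=='a', l++,r--
l=4 r=11: 'a'=='a', l++,r--
l=5 r=10: 'x'=='x', l++,r--
l=6 r=9: 'x'=='x', l++,r--
l=7 r=8: 'c'=='c', l++,r--

palindrome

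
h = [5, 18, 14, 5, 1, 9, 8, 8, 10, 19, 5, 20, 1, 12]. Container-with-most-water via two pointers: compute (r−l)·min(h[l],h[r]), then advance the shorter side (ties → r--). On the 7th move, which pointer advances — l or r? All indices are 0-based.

[0,13] min(5,12)*13=65 best=65 * → l++
[1,13] min(18,12)*12=144 best=144 * → r--
[1,12] min(18,1)*11=11 best=144 → r--
[1,11] min(18,20)*10=180 best=180 * → l++
[2,11] min(14,20)*9=126 best=180 → l++
[3,11] min(5,20)*8=40 best=180 → l++
[4,11] min(1,20)*7=7 best=180 → l++

l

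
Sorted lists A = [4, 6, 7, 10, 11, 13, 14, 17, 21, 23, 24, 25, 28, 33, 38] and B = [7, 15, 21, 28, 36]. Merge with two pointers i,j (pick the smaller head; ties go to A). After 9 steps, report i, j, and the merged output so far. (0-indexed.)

i=7, j=2, merged so far=[4, 6, 7, 7, 10, 11, 13, 14, 15]

[i=0,j=0] A[i]=4<=B[j]=7 take 4 → i++
[i=1,j=0] A[i]=6<=B[j]=7 take 6 → i++
[i=2,j=0] A[i]=7<=B[j]=7 take 7 → i++
[i=3,j=0] A[i]=10>B[j]=7 take 7 → j++
[i=3,j=1] A[i]=10<=B[j]=15 take 10 → i++
[i=4,j=1] A[i]=11<=B[j]=15 take 11 → i++
[i=5,j=1] A[i]=13<=B[j]=15 take 13 → i++
[i=6,j=1] A[i]=14<=B[j]=15 take 14 → i++
[i=7,j=1] A[i]=17>B[j]=15 take 15 → j++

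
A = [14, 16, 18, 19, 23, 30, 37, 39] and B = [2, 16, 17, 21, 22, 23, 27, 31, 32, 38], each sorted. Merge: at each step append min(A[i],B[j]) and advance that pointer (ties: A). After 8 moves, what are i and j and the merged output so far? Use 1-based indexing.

i=5, j=5, merged so far=[2, 14, 16, 16, 17, 18, 19, 21]

[i=1,j=1] A[i]=14>B[j]=2 take 2 → j++
[i=1,j=2] A[i]=14<=B[j]=16 take 14 → i++
[i=2,j=2] A[i]=16<=B[j]=16 take 16 → i++
[i=3,j=2] A[i]=18>B[j]=16 take 16 → j++
[i=3,j=3] A[i]=18>B[j]=17 take 17 → j++
[i=3,j=4] A[i]=18<=B[j]=21 take 18 → i++
[i=4,j=4] A[i]=19<=B[j]=21 take 19 → i++
[i=5,j=4] A[i]=23>B[j]=21 take 21 → j++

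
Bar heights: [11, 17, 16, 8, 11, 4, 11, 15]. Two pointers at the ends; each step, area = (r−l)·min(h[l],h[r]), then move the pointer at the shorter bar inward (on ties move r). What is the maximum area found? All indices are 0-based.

max area = 90

l=0 r=7: min(11,15)*7=77 best=77 *, l++
l=1 r=7: min(17,15)*6=90 best=90 *, r--
l=1 r=6: min(17,11)*5=55 best=90, r--
l=1 r=5: min(17,4)*4=16 best=90, r--
l=1 r=4: min(17,11)*3=33 best=90, r--
l=1 r=3: min(17,8)*2=16 best=90, r--
l=1 r=2: min(17,16)*1=16 best=90, r--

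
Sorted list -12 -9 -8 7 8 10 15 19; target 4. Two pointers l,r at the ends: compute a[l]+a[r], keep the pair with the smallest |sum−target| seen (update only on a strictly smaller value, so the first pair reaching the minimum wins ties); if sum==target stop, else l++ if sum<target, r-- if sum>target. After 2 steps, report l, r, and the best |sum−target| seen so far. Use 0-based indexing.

l=1, r=6, best |Δ|=1

l=0 r=7: -12+19=7 d=3 *, r--
l=0 r=6: -12+15=3 d=1 *, l++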